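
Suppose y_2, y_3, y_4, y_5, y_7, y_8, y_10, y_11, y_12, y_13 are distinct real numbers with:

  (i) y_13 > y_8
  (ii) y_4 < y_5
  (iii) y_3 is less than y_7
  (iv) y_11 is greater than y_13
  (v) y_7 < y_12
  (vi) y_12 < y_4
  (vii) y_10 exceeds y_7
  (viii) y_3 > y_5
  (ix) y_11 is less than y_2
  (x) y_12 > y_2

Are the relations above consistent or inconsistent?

We have y_7 < y_12 stated directly, yet also y_12 < y_4 < y_5 < y_3 < y_7 by chaining the others — so y_12 < y_7. Contradiction.

inconsistent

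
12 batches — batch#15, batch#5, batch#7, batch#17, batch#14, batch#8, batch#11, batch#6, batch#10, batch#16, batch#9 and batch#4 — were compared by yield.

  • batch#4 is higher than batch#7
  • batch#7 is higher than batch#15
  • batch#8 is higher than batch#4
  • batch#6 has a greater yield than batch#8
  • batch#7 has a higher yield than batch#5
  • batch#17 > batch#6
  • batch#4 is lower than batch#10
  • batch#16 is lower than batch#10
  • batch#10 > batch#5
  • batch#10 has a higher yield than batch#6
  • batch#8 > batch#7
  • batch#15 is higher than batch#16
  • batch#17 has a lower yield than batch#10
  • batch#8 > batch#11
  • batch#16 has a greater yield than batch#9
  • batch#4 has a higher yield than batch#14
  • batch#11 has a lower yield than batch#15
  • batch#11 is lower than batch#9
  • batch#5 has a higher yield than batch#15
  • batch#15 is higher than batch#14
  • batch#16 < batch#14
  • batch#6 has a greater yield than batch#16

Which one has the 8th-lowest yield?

The consecutive relations fix a unique order: batch#11 < batch#9 < batch#16 < batch#14 < batch#15 < batch#5 < batch#7 < batch#4 < batch#8 < batch#6 < batch#17 < batch#10.
Counting 8 from the smallest end gives batch#4.

batch#4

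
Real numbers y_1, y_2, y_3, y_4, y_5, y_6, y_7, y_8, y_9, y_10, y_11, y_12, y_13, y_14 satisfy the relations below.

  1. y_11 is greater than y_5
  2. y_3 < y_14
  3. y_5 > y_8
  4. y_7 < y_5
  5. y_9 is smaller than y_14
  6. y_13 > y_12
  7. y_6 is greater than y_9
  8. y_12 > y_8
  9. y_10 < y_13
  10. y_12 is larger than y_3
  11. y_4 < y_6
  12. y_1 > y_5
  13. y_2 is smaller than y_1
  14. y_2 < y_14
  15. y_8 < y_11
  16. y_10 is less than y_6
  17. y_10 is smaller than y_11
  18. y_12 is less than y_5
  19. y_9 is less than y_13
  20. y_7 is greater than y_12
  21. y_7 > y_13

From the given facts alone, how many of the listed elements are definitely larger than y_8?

6

From y_8 the given relations immediately reach y_12, y_5, y_11.
From those, y_13, y_7, y_1 — 6 in total.
Nothing else is reachable above y_8; 6 in all.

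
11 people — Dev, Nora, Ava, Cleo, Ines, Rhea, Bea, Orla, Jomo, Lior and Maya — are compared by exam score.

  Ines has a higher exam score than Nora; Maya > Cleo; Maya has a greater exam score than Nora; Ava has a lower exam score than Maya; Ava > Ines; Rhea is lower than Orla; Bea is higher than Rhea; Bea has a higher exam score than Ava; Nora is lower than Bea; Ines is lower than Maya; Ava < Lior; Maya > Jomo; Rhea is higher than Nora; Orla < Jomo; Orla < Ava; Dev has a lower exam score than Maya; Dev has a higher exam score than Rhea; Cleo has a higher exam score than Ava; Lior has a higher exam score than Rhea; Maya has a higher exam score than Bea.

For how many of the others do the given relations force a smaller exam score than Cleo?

5

Directly below Cleo: Ava.
One step further: Ines, Orla (3 so far).
One step further: Nora, Rhea (5 so far).
No other element is forced below Cleo by the given relations, so the count is 5.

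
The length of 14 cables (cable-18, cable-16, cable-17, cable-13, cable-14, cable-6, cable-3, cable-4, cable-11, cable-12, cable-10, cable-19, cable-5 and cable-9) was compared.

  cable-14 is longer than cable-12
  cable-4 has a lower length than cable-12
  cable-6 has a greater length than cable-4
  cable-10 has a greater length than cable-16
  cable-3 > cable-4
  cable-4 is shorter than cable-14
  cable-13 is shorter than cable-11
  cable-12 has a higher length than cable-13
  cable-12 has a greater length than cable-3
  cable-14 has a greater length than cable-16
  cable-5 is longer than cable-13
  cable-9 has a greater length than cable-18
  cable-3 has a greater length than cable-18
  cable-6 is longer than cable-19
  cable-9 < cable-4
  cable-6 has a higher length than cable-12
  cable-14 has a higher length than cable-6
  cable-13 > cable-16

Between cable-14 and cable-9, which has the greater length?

cable-9 < cable-4 and cable-4 < cable-3 give cable-9 < cable-3.
Then cable-3 < cable-12 extends the chain to cable-12.
Then cable-12 < cable-6 extends the chain to cable-6.
With cable-6 < cable-14: cable-9 < cable-4 < cable-3 < cable-12 < cable-6 < cable-14.
So cable-9 < cable-14; cable-14 is the longer of the two.

cable-14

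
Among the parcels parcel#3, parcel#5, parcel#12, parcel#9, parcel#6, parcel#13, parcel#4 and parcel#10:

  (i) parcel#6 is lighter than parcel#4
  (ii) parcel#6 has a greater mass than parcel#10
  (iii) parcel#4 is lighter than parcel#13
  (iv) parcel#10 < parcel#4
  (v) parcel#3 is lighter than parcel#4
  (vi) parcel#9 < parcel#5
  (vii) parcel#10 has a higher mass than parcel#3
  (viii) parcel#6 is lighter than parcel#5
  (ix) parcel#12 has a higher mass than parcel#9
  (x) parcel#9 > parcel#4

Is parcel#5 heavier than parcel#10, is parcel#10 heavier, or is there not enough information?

parcel#5

Following the relations from parcel#10: parcel#10 < parcel#6 < parcel#4 < parcel#9 < parcel#5.
So parcel#5 is heavier.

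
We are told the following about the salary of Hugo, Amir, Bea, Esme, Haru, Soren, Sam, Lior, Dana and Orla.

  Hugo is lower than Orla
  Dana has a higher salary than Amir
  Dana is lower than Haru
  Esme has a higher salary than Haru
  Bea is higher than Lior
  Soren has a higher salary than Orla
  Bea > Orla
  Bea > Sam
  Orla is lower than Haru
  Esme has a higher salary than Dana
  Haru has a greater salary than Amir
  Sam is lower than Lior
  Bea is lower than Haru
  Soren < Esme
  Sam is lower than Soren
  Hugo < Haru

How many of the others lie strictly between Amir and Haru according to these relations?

Chaining upward from Amir reaches: Dana, Esme.
Chaining downward from Haru reaches: Hugo, Sam, Lior, Orla, Bea, Dana.
Strictly between Amir and Haru are those in both lists: Dana — 1 element.

1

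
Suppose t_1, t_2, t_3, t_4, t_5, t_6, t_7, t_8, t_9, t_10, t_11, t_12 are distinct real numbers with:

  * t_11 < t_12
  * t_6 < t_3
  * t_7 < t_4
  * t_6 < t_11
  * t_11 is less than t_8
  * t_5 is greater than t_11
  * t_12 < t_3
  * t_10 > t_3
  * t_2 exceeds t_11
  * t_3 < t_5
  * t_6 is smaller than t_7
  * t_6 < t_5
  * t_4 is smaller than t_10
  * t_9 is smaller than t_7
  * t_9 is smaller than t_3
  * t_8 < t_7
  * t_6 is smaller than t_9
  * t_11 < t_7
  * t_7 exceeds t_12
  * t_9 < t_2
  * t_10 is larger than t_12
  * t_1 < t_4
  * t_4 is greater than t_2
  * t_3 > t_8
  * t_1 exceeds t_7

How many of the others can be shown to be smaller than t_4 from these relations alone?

From t_4 the given relations immediately reach t_2, t_7, t_1.
From those, t_6, t_9, t_11, t_8, t_12 — 8 in total.
Nothing else is reachable below t_4; 8 in all.

8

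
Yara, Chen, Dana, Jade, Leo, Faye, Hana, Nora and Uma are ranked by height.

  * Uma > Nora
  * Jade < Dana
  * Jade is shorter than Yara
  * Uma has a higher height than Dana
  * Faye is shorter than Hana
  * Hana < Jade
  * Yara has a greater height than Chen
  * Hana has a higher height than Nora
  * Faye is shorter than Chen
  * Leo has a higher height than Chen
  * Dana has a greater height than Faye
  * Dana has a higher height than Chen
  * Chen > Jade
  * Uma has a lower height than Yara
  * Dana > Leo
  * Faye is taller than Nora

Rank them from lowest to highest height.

Each adjacent pair is fixed by a given relation: Nora < Faye; Faye < Hana; Hana < Jade; Jade < Chen; Chen < Leo; Leo < Dana; Dana < Uma; Uma < Yara. Chaining them end to end gives the full order.

Nora < Faye < Hana < Jade < Chen < Leo < Dana < Uma < Yara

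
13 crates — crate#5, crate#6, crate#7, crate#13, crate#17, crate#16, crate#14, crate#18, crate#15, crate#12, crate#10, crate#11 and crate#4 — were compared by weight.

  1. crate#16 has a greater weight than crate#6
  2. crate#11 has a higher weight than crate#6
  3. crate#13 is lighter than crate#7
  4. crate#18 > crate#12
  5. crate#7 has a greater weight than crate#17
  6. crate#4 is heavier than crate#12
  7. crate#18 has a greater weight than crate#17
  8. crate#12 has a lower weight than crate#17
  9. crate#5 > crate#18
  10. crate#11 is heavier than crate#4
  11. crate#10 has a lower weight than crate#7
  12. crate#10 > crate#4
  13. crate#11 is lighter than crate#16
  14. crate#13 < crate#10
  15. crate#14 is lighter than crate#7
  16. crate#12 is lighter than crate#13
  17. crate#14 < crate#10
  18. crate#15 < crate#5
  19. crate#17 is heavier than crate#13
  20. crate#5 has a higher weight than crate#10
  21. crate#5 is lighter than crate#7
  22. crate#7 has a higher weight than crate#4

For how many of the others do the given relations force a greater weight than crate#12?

9

From crate#12 the given relations immediately reach crate#4, crate#13, crate#17, crate#18.
From those, crate#11, crate#10, crate#5, crate#7 — 8 in total.
From those, crate#16 — 9 in total.
Nothing else is reachable above crate#12; 9 in all.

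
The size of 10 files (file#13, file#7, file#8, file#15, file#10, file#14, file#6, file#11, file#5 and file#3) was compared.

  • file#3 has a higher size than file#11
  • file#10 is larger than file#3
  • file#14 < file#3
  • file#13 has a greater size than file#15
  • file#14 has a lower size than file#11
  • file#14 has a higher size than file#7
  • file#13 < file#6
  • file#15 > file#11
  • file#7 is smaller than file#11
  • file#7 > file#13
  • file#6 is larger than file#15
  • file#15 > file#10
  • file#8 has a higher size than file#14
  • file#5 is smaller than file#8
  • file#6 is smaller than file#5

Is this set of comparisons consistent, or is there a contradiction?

We have file#13 < file#7 stated directly, yet also file#7 < file#14 < file#11 < file#3 < file#10 < file#15 < file#13 by chaining the others — so file#7 < file#13. Contradiction.

inconsistent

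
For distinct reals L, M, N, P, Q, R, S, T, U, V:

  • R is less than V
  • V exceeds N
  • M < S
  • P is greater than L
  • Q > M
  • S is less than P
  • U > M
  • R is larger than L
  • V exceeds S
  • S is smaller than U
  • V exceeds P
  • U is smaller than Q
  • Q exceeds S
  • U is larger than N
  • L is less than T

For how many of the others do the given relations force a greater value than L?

4

The elements the relations force above L are T, R, P, V — no chain reaches any other.
That is 4.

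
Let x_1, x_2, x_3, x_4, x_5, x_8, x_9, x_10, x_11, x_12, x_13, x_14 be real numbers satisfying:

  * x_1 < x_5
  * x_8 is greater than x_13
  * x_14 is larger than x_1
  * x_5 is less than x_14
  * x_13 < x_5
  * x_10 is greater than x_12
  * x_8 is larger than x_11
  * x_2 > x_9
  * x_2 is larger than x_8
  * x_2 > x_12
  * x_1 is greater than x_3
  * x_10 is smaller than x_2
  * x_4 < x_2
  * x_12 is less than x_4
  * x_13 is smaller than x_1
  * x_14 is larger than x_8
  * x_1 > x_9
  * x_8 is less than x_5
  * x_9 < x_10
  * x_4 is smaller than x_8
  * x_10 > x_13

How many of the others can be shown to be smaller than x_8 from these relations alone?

4

Directly below x_8: x_11, x_13, x_4.
One step further: x_12 (4 so far).
No other element is forced below x_8 by the given relations, so the count is 4.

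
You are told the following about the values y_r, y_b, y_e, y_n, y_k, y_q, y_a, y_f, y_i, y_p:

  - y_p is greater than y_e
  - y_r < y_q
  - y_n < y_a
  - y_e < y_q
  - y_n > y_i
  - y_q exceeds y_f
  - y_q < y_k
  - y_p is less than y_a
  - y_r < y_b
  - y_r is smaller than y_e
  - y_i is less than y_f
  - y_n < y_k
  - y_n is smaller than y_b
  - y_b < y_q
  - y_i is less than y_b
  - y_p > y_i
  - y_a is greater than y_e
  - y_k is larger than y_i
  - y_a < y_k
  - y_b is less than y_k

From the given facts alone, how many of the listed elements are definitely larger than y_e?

4

From y_e the given relations immediately reach y_p, y_a, y_q.
From those, y_k — 4 in total.
No other element is forced above y_e by the given relations, so the count is 4.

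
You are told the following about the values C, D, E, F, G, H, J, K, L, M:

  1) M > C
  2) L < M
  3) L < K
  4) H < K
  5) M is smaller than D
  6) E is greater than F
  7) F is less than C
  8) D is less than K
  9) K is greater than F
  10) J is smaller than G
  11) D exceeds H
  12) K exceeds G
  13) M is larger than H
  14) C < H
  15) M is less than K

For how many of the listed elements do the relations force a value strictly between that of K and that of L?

2

Chaining upward from L reaches: M, D.
Chaining downward from K reaches: F, C, J, G, H, M, D.
Strictly between L and K are those in both lists: M, D — 2 elements.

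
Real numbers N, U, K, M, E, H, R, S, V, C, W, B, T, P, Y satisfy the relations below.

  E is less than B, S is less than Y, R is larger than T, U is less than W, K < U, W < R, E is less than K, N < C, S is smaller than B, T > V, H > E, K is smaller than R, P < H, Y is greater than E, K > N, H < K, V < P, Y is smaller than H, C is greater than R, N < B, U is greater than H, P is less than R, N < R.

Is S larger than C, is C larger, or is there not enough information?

S < Y and Y < H give S < H.
With H < U: S < Y < H < U.
With U < W: S < Y < H < U < W.
Then W < R extends the chain to R.
Then R < C extends the chain to C.
So C is larger.

C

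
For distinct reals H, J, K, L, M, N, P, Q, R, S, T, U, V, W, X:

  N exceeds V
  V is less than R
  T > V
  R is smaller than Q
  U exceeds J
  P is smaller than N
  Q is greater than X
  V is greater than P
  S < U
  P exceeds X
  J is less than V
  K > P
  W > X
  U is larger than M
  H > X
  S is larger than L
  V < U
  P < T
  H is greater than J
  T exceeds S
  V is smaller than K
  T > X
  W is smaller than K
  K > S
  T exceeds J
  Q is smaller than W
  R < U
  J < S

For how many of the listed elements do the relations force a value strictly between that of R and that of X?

Chaining upward from X reaches: P, H, V, T, N, Q, W, K, U.
Chaining downward from R reaches: J, P, V.
Strictly between X and R are those in both lists: P, V — 2 elements.

2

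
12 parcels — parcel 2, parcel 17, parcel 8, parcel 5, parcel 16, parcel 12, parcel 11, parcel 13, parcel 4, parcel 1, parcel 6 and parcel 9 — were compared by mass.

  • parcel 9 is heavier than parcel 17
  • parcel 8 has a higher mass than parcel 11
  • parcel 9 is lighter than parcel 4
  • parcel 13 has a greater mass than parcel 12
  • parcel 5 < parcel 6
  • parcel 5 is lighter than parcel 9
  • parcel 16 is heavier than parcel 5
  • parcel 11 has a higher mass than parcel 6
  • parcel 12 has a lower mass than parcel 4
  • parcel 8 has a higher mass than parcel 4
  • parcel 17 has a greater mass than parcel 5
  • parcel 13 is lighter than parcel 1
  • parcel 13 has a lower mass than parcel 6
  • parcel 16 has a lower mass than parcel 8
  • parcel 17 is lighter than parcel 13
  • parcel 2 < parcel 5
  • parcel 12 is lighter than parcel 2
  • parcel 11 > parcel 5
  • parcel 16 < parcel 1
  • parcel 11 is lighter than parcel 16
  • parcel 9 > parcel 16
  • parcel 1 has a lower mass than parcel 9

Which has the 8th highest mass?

The consecutive relations fix a unique order: parcel 12 < parcel 2 < parcel 5 < parcel 17 < parcel 13 < parcel 6 < parcel 11 < parcel 16 < parcel 1 < parcel 9 < parcel 4 < parcel 8.
Counting 8 from the largest end gives parcel 13.

parcel 13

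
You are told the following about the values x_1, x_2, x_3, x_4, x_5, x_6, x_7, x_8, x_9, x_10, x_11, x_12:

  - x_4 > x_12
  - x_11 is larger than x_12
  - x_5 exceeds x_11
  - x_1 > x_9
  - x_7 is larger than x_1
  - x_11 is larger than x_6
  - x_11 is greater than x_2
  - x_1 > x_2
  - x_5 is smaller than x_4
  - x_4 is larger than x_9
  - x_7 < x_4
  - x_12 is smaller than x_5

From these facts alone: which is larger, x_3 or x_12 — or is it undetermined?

undetermined

Following every chain through x_3: nothing is chained to x_3.
x_12 is not reached, and no chain runs the other way from x_12 to x_3.
So the given relations leave the order of x_3 and x_12 undetermined.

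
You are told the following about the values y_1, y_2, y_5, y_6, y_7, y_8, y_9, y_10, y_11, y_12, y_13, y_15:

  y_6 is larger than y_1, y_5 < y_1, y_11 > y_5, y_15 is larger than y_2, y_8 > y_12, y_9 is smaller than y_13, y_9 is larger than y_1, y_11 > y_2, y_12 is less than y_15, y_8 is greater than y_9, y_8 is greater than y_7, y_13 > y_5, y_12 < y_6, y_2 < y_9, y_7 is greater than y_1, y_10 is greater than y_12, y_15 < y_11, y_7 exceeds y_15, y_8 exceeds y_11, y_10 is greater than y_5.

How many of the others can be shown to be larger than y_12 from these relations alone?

6

From y_12 the given relations immediately reach y_15, y_10, y_6, y_8.
From those, y_11, y_7 — 6 in total.
Nothing else is reachable above y_12; 6 in all.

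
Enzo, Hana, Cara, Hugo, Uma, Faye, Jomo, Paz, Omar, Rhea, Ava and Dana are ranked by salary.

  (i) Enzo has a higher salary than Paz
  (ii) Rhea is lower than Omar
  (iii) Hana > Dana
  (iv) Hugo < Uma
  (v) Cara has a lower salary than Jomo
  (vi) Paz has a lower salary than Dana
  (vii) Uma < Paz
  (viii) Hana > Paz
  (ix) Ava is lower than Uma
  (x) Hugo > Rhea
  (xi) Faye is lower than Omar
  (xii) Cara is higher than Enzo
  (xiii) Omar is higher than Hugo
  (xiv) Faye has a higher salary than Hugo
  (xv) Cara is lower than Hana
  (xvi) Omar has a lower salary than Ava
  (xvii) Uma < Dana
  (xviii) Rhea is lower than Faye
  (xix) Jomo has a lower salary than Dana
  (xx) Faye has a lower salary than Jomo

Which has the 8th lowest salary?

Enzo

Piecing the relations together gives one ordering: Rhea < Hugo < Faye < Omar < Ava < Uma < Paz < Enzo < Cara < Jomo < Dana < Hana.
Counting 8 from the smallest end gives Enzo.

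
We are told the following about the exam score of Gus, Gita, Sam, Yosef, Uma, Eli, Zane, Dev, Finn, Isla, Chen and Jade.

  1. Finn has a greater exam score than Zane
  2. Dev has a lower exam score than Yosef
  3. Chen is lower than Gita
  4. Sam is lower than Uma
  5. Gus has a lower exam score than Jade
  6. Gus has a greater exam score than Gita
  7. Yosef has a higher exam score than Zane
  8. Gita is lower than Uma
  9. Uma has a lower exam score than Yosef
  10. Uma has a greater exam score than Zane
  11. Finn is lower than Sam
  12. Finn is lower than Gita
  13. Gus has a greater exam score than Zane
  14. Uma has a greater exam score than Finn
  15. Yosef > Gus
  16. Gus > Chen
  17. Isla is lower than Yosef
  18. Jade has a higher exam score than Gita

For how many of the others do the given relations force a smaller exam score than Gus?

The elements the relations force below Gus are Zane, Chen, Finn, Gita — no chain reaches any other.
That is 4.

4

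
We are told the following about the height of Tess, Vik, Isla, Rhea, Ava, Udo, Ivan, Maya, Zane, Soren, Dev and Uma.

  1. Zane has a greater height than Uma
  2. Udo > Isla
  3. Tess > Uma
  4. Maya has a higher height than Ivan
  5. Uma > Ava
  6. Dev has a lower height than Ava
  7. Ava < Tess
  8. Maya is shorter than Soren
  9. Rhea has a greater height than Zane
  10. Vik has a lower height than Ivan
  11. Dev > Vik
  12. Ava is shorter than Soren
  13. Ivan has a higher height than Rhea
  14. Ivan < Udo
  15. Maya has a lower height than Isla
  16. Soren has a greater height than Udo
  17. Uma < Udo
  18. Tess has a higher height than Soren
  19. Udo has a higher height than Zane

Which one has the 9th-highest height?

The consecutive relations fix a unique order: Vik < Dev < Ava < Uma < Zane < Rhea < Ivan < Maya < Isla < Udo < Soren < Tess.
Counting 9 from the largest end gives Uma.

Uma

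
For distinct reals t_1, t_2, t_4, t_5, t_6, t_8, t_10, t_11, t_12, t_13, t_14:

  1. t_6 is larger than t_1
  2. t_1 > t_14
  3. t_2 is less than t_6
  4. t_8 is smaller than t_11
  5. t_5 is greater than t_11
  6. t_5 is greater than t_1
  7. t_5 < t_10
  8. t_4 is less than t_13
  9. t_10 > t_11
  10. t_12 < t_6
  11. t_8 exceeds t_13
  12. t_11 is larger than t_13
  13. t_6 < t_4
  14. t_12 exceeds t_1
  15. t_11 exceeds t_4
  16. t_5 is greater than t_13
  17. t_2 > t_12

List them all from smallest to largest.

t_14 < t_1 < t_12 < t_2 < t_6 < t_4 < t_13 < t_8 < t_11 < t_5 < t_10

Nothing is placed below t_14, so it is least; from there t_14 < t_1; t_1 < t_12; t_12 < t_2; t_2 < t_6; t_6 < t_4; t_4 < t_13; t_13 < t_8; t_8 < t_11; t_11 < t_5; t_5 < t_10, each given directly.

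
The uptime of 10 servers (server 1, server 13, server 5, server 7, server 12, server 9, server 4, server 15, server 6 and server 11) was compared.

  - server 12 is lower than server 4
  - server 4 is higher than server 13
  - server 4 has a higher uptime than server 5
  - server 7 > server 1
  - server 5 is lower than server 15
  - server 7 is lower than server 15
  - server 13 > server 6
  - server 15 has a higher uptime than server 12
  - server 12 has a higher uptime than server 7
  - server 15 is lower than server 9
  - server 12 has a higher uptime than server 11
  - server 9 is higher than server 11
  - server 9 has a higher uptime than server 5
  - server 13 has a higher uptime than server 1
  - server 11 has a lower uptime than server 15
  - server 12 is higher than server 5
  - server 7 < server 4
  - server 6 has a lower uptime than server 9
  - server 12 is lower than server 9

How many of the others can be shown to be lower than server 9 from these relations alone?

7

From server 9 the given relations immediately reach server 11, server 6, server 5, server 12, server 15.
From those, server 7 — 6 in total.
From those, server 1 — 7 in total.
Nothing else is reachable below server 9; 7 in all.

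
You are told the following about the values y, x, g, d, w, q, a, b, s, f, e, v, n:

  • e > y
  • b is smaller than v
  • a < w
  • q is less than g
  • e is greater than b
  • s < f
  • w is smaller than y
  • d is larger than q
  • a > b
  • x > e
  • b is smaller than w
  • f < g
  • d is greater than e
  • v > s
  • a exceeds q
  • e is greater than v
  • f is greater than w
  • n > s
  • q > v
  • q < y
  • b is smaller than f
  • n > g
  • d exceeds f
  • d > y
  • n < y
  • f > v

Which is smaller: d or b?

b

b < v and v < q give b < q.
Then q < a extends the chain to a.
With a < w: b < v < q < a < w.
With w < f: b < v < q < a < w < f.
With f < g: b < v < q < a < w < f < g.
Then g < n extends the chain to n.
Then n < y extends the chain to y.
With y < e: b < v < q < a < w < f < g < n < y < e.
With e < d: b < v < q < a < w < f < g < n < y < e < d.
So b < d; b is the smaller of the two.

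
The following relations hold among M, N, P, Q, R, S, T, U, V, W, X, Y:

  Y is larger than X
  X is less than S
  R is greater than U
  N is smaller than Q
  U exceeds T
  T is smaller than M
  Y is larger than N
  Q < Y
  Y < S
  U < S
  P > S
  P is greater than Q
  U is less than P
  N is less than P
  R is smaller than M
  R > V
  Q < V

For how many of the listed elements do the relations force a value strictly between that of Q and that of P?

Chaining upward from Q reaches: V, R, Y, S, M.
Chaining downward from P reaches: N, X, T, U, Y, S.
Strictly between Q and P are those in both lists: Y, S — 2 elements.

2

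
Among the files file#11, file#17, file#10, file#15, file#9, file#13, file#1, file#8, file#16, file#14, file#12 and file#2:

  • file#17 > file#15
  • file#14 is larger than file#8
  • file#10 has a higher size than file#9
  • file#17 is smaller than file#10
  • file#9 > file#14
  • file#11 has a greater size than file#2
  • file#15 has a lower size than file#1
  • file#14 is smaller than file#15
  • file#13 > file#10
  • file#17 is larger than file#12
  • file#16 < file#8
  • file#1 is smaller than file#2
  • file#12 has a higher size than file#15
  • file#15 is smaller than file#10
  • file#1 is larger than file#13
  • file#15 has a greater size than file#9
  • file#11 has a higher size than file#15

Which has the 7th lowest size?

file#17

The consecutive relations fix a unique order: file#16 < file#8 < file#14 < file#9 < file#15 < file#12 < file#17 < file#10 < file#13 < file#1 < file#2 < file#11.
The 7th smallest is file#17.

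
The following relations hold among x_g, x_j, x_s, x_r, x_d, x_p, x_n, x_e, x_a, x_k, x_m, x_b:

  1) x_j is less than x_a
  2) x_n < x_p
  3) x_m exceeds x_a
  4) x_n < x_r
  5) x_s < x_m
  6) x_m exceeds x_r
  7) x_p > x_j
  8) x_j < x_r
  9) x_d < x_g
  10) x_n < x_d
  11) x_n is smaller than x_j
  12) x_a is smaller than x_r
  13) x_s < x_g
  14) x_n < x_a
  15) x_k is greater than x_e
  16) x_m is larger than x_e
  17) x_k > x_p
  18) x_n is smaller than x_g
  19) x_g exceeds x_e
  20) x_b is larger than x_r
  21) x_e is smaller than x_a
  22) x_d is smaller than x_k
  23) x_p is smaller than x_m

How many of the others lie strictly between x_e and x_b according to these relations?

The relations place x_e below x_b. An element lies strictly between them when it is forced above x_e and also forced below x_b.
Above x_e: {x_a, x_r, x_g, x_m, x_k}. Below x_b: {x_n, x_j, x_a, x_r}.
Intersection: {x_a, x_r} — 2.

2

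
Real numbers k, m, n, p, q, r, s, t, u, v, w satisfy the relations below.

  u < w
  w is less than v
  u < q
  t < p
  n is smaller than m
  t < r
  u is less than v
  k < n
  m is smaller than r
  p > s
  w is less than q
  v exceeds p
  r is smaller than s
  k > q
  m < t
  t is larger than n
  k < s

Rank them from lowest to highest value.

Nothing is placed below u, so it is least; from there u < w; w < q; q < k; k < n; n < m; m < t; t < r; r < s; s < p; p < v, each given directly.

u < w < q < k < n < m < t < r < s < p < v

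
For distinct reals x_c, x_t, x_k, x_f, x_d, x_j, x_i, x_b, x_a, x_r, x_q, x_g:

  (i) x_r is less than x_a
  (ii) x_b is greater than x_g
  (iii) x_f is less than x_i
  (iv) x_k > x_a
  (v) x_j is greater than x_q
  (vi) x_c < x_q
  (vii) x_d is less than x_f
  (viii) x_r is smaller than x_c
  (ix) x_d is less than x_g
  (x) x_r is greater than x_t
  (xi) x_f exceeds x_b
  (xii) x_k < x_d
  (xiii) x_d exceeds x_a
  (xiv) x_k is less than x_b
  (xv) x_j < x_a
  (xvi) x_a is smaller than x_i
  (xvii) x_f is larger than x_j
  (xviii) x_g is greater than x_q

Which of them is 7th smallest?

The consecutive relations fix a unique order: x_t < x_r < x_c < x_q < x_j < x_a < x_k < x_d < x_g < x_b < x_f < x_i.
Counting 7 from the smallest end gives x_k.

x_k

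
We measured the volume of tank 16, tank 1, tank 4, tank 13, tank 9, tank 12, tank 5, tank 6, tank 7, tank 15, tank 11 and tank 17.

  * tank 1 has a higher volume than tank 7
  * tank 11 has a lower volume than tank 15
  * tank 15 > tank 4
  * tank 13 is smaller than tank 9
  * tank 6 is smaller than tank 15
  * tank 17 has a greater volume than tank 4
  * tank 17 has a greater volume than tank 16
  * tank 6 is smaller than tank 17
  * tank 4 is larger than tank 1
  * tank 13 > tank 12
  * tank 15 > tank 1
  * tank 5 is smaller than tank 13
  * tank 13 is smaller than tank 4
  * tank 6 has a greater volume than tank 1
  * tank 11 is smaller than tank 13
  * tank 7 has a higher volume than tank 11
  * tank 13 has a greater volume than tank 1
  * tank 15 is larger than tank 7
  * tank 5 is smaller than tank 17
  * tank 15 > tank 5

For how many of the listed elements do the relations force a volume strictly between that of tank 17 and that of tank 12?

2

The relations place tank 12 below tank 17. An element lies strictly between them when it is forced above tank 12 and also forced below tank 17.
Above tank 12: {tank 13, tank 4, tank 9, tank 15}. Below tank 17: {tank 11, tank 5, tank 7, tank 1, tank 13, tank 16, tank 4, tank 6}.
Intersection: {tank 13, tank 4} — 2.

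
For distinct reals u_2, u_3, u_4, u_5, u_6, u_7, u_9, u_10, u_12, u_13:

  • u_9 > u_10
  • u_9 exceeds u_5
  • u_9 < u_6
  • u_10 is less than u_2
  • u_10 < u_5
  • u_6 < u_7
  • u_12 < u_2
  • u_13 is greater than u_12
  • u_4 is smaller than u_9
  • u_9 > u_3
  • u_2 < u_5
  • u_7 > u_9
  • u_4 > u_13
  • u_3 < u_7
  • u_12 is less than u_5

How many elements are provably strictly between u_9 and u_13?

The relations place u_13 below u_9. An element lies strictly between them when it is forced above u_13 and also forced below u_9.
Above u_13: {u_4, u_6, u_7}. Below u_9: {u_12, u_10, u_2, u_5, u_4, u_3}.
Intersection: {u_4} — 1.

1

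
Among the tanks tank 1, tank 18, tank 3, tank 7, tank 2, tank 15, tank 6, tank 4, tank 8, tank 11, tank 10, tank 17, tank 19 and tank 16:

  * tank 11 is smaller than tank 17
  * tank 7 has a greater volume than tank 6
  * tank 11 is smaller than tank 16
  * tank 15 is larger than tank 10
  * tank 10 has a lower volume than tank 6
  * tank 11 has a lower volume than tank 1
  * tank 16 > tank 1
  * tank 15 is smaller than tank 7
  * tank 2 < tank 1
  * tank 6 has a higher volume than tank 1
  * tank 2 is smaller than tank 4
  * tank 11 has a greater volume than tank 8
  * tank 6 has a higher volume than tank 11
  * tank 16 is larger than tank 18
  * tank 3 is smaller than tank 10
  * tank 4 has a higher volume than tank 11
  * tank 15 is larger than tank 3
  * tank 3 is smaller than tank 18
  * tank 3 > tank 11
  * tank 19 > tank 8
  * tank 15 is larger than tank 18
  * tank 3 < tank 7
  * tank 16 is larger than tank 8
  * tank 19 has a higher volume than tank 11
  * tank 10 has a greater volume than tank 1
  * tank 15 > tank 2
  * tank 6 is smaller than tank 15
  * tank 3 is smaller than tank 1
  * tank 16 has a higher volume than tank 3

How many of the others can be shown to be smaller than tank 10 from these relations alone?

Directly below tank 10: tank 3, tank 1.
One step further: tank 2, tank 11 (4 so far).
One step further: tank 8 (5 so far).
Nothing else is reachable below tank 10; 5 in all.

5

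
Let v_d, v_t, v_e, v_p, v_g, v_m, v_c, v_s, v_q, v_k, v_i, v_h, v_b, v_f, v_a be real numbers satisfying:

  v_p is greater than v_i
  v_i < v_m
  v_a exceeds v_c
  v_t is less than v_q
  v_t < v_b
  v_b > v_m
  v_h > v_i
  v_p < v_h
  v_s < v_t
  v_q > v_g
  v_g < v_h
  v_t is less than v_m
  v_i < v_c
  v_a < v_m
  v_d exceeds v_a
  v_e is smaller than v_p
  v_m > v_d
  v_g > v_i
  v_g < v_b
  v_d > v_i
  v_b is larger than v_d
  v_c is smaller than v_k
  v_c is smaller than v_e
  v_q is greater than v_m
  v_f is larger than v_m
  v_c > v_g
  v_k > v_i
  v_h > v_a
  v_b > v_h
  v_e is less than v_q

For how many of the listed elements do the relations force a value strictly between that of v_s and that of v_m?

Chaining upward from v_s reaches: v_t, v_q, v_f, v_b.
Chaining downward from v_m reaches: v_i, v_g, v_c, v_a, v_d, v_t.
Strictly between v_s and v_m are those in both lists: v_t — 1 element.

1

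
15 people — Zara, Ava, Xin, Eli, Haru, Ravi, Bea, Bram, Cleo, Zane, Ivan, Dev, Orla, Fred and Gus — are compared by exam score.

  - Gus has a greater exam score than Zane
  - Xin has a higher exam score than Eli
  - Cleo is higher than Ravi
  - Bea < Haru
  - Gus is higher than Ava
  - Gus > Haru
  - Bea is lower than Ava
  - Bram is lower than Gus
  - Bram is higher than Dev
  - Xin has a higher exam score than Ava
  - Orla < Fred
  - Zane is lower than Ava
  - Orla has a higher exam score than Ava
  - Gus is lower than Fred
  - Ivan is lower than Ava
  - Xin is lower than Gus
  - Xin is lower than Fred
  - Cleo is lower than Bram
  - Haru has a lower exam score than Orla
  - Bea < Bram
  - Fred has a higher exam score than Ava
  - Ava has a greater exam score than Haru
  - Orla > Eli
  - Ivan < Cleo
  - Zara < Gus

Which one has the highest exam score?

Chaining downward from Fred: directly below it, Ava, Xin, Orla, Gus; then Bea, Zane, Haru, Ivan, Eli, Zara, Bram; then Dev, Cleo; then Ravi.
That covers every other element, and nothing is given above Fred, so Fred is the highest exam score.

Fred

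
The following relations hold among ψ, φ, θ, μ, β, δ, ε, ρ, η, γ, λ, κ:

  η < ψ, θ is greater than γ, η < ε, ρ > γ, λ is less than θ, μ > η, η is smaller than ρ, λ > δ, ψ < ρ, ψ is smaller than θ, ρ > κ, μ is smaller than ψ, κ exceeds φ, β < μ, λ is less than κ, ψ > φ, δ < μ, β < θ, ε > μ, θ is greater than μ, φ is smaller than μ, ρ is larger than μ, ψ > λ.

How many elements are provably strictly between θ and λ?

1

The relations place λ below θ. An element lies strictly between them when it is forced above λ and also forced below θ.
Above λ: {ψ, κ, ρ}. Below θ: {φ, β, η, γ, δ, μ, ψ}.
Intersection: {ψ} — 1.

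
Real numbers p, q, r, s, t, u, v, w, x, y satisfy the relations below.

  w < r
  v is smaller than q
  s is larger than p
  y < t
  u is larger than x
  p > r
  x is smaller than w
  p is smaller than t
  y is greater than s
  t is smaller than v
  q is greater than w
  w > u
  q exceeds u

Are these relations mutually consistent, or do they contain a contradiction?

consistent

Every relation is compatible with x < u < w < r < p < s < y < t < v < q; the set is consistent.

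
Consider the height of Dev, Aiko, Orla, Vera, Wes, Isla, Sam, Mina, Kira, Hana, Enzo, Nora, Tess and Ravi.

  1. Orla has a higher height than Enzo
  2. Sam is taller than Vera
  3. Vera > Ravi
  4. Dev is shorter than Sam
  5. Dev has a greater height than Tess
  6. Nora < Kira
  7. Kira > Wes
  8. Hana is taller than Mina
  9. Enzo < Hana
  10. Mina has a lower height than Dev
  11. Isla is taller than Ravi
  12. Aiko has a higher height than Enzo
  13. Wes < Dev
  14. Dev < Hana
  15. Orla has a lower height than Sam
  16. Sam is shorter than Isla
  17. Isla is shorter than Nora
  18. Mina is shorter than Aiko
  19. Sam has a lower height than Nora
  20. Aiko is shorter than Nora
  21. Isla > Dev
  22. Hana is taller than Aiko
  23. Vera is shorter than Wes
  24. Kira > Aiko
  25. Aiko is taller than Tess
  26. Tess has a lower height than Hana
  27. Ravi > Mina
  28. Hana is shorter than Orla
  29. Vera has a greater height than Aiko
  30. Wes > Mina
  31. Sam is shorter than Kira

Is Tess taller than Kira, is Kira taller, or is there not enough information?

Kira

Tess < Aiko and Aiko < Vera give Tess < Vera.
With Vera < Wes: Tess < Aiko < Vera < Wes.
With Wes < Dev: Tess < Aiko < Vera < Wes < Dev.
Then Dev < Hana extends the chain to Hana.
Then Hana < Orla extends the chain to Orla.
Then Orla < Sam extends the chain to Sam.
Then Sam < Isla extends the chain to Isla.
With Isla < Nora: Tess < Aiko < Vera < Wes < Dev < Hana < Orla < Sam < Isla < Nora.
With Nora < Kira: Tess < Aiko < Vera < Wes < Dev < Hana < Orla < Sam < Isla < Nora < Kira.
So Kira is taller.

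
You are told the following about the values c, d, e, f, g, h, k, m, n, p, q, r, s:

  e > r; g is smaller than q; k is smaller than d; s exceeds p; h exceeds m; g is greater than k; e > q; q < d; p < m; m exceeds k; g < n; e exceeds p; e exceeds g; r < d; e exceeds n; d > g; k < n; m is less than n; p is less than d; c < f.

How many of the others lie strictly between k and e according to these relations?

Chaining upward from k reaches: g, m, n, q, h, d.
Chaining downward from e reaches: r, g, p, m, n, q.
Strictly between k and e are those in both lists: g, m, n, q — 4 elements.

4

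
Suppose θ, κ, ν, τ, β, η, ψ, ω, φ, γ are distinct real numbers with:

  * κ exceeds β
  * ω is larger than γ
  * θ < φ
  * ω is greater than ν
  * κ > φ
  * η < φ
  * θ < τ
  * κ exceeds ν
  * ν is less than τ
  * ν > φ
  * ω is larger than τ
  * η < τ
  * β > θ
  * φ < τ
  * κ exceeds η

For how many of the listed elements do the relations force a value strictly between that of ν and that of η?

1

Chaining upward from η reaches: φ, τ, κ, ω.
Chaining downward from ν reaches: θ, φ.
Strictly between η and ν are those in both lists: φ — 1 element.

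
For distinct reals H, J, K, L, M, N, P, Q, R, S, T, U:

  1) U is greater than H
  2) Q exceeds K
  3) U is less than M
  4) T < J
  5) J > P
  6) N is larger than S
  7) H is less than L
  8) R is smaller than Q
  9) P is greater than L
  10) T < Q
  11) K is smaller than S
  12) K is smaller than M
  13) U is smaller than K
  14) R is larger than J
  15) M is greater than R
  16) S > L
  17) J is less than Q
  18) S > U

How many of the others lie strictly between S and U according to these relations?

1

Chaining upward from U reaches: K, M, Q, N.
Chaining downward from S reaches: H, L, K.
Strictly between U and S are those in both lists: K — 1 element.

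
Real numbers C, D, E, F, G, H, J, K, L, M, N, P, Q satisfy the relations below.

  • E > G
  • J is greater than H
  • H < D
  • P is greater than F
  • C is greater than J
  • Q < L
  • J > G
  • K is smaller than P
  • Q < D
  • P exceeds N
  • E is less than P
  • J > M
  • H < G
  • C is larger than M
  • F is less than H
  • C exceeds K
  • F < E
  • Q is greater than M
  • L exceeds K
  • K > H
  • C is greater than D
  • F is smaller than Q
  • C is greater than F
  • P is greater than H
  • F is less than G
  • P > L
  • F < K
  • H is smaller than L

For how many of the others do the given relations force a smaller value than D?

Directly below D: H, Q.
One step further: F, M (4 so far).
No other element is forced below D by the given relations, so the count is 4.

4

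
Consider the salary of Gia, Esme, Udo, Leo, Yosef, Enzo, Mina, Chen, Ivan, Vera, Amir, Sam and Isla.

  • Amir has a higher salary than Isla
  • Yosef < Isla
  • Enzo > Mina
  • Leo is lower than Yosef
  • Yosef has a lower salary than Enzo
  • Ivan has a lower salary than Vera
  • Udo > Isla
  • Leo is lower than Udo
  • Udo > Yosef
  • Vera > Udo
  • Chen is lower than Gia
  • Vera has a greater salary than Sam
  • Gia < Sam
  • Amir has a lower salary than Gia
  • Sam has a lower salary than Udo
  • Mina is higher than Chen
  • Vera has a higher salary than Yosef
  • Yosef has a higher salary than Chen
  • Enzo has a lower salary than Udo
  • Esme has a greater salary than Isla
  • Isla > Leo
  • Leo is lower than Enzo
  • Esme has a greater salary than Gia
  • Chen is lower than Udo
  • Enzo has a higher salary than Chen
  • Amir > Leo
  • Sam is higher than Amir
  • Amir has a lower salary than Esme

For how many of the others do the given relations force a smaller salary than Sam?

6

The elements the relations force below Sam are Chen, Leo, Yosef, Isla, Amir, Gia — no chain reaches any other.
That is 6.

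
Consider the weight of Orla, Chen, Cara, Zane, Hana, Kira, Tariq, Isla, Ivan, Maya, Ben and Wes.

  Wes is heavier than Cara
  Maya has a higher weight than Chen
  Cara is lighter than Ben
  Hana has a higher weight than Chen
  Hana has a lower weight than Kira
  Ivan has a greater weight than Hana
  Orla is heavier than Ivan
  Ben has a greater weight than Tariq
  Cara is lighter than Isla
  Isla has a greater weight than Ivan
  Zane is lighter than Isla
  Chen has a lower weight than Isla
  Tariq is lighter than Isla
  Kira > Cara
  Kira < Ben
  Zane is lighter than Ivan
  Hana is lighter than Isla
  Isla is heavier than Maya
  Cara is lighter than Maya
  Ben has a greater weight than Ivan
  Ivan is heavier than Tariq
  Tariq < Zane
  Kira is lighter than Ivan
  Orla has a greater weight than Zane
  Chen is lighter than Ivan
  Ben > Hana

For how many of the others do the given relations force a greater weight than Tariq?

From Tariq the given relations immediately reach Zane, Ivan, Ben, Isla.
From those, Orla — 5 in total.
Nothing else is reachable above Tariq; 5 in all.

5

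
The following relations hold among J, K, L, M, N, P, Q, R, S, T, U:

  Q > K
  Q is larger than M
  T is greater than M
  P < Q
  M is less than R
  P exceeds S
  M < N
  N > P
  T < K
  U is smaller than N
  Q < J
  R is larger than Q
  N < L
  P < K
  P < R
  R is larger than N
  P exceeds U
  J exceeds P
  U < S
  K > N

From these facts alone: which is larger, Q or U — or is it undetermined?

Link the given pairs in sequence: U < S; S < P; P < N; N < K; K < Q.
Together: U < S < P < N < K < Q.
So Q is larger.

Q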